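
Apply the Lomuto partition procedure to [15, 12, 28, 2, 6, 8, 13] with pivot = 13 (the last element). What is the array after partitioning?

Lomuto partition with pivot = 13:

Initial array: [15, 12, 28, 2, 6, 8, 13]

arr[0]=15 > 13: no swap
arr[1]=12 <= 13: swap with position 0, array becomes [12, 15, 28, 2, 6, 8, 13]
arr[2]=28 > 13: no swap
arr[3]=2 <= 13: swap with position 1, array becomes [12, 2, 28, 15, 6, 8, 13]
arr[4]=6 <= 13: swap with position 2, array becomes [12, 2, 6, 15, 28, 8, 13]
arr[5]=8 <= 13: swap with position 3, array becomes [12, 2, 6, 8, 28, 15, 13]

Place pivot at position 4: [12, 2, 6, 8, 13, 15, 28]
Pivot position: 4

After partitioning with pivot 13, the array becomes [12, 2, 6, 8, 13, 15, 28]. The pivot is placed at index 4. All elements to the left of the pivot are <= 13, and all elements to the right are > 13.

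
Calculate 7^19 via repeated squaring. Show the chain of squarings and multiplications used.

Computing 7^19 by squaring (build up from 7^1; each line after the first costs one multiplication):

7^1 = 7
7^2 = (7^1)^2 = 7^2 = 49
7^4 = (7^2)^2 = 49^2 = 2401
7^8 = (7^4)^2 = 2401^2 = 5764801
7^9 = 7 * 7^8 = 7 * 5764801 = 40353607
7^18 = (7^9)^2 = 40353607^2 = 1628413597910449
7^19 = 7 * 7^18 = 7 * 1628413597910449 = 11398895185373143

Result: 11398895185373143
Multiplications needed: 6 (6 lines after 7^1)

7^19 = 11398895185373143. Using exponentiation by squaring, this requires 6 multiplications. The key idea: if the exponent is even, square the half-power; if odd, multiply by the base once.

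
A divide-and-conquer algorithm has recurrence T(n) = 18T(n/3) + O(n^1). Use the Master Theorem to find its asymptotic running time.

Master Theorem for T(n) = 18T(n/3) + O(n^1):

a = 18, b = 3, c = 1
log_b(a) = log_3(18) = 2.6309

Case 1: c = 1 < log_3(18) = 2.6309
T(n) = O(n^(log_3 18))

For T(n) = 18T(n/3) + O(n^1): log_3(18) = 2.6309. This is Case 1 of the Master Theorem (c < log_b(a), work dominated by leaves), giving O(n^(log_3 18)).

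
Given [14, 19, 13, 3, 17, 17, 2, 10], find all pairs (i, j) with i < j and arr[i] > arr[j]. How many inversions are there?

Finding inversions in [14, 19, 13, 3, 17, 17, 2, 10]:

(0, 2): arr[0]=14 > arr[2]=13
(0, 3): arr[0]=14 > arr[3]=3
(0, 6): arr[0]=14 > arr[6]=2
(0, 7): arr[0]=14 > arr[7]=10
(1, 2): arr[1]=19 > arr[2]=13
(1, 3): arr[1]=19 > arr[3]=3
(1, 4): arr[1]=19 > arr[4]=17
(1, 5): arr[1]=19 > arr[5]=17
(1, 6): arr[1]=19 > arr[6]=2
(1, 7): arr[1]=19 > arr[7]=10
(2, 3): arr[2]=13 > arr[3]=3
(2, 6): arr[2]=13 > arr[6]=2
(2, 7): arr[2]=13 > arr[7]=10
(3, 6): arr[3]=3 > arr[6]=2
(4, 6): arr[4]=17 > arr[6]=2
(4, 7): arr[4]=17 > arr[7]=10
(5, 6): arr[5]=17 > arr[6]=2
(5, 7): arr[5]=17 > arr[7]=10

Total inversions: 18

The array has 18 inversion(s): (0,2), (0,3), (0,6), (0,7), (1,2), (1,3), (1,4), (1,5), (1,6), (1,7), (2,3), (2,6), (2,7), (3,6), (4,6), (4,7), (5,6), (5,7). Each pair (i,j) satisfies i < j and arr[i] > arr[j].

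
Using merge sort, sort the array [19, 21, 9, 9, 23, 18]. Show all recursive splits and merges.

Merge sort trace:

Split: [19, 21, 9, 9, 23, 18] -> [19, 21, 9] and [9, 23, 18]
  Split: [19, 21, 9] -> [19] and [21, 9]
    Split: [21, 9] -> [21] and [9]
    Merge: [21] + [9] -> [9, 21]
  Merge: [19] + [9, 21] -> [9, 19, 21]
  Split: [9, 23, 18] -> [9] and [23, 18]
    Split: [23, 18] -> [23] and [18]
    Merge: [23] + [18] -> [18, 23]
  Merge: [9] + [18, 23] -> [9, 18, 23]
Merge: [9, 19, 21] + [9, 18, 23] -> [9, 9, 18, 19, 21, 23]

Final sorted array: [9, 9, 18, 19, 21, 23]

The merge sort proceeds by recursively splitting the array and merging sorted halves.
After all merges, the sorted array is [9, 9, 18, 19, 21, 23].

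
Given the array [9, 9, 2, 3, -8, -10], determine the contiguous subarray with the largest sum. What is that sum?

Using Kadane's algorithm on [9, 9, 2, 3, -8, -10]:

Scanning through the array:
Position 1 (value 9): max_ending_here = 18, max_so_far = 18
Position 2 (value 2): max_ending_here = 20, max_so_far = 20
Position 3 (value 3): max_ending_here = 23, max_so_far = 23
Position 4 (value -8): max_ending_here = 15, max_so_far = 23
Position 5 (value -10): max_ending_here = 5, max_so_far = 23

Maximum subarray: [9, 9, 2, 3]
Maximum sum: 23

The maximum subarray is [9, 9, 2, 3] with sum 23. This subarray runs from index 0 to index 3.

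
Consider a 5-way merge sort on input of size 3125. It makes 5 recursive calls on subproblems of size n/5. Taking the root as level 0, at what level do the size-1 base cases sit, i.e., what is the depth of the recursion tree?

For divide and conquer with division factor 5:

Problem sizes at each level:
Level 0: 3125
Level 1: 625
Level 2: 125
Level 3: 25
Level 4: 5
Level 5: 1

The root is level 0 and the size-1 base case is level 5 (the tree spans levels 0 through 5, i.e. 6 levels counting the root), so the depth is the number of divisions: log_5(3125) = 5

The recursion tree depth is log_5(3125) = 5. At each level, the problem size is divided by 5, so it takes 5 divisions to reduce to a base case of size 1. The algorithm makes 5 recursive calls at each level.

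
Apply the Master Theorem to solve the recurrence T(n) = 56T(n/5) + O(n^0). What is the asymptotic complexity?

Master Theorem for T(n) = 56T(n/5) + O(n^0):

a = 56, b = 5, c = 0
log_b(a) = log_5(56) = 2.5011

Case 1: c = 0 < log_5(56) = 2.5011
T(n) = O(n^(log_5 56))

For T(n) = 56T(n/5) + O(n^0): log_5(56) = 2.5011. This is Case 1 of the Master Theorem (c < log_b(a), work dominated by leaves), giving O(n^(log_5 56)).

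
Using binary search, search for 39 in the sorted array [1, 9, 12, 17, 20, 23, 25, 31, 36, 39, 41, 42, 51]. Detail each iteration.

Binary search for 39 in [1, 9, 12, 17, 20, 23, 25, 31, 36, 39, 41, 42, 51]:

lo=0, hi=12, mid=6, arr[mid]=25 -> 25 < 39, search right half
lo=7, hi=12, mid=9, arr[mid]=39 -> Found target at index 9!

Binary search finds 39 at index 9 after 2 comparisons. The search repeatedly halves the search space by comparing with the middle element.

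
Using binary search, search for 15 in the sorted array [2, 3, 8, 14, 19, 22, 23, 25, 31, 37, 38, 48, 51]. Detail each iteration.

Binary search for 15 in [2, 3, 8, 14, 19, 22, 23, 25, 31, 37, 38, 48, 51]:

lo=0, hi=12, mid=6, arr[mid]=23 -> 23 > 15, search left half
lo=0, hi=5, mid=2, arr[mid]=8 -> 8 < 15, search right half
lo=3, hi=5, mid=4, arr[mid]=19 -> 19 > 15, search left half
lo=3, hi=3, mid=3, arr[mid]=14 -> 14 < 15, search right half
lo=4 > hi=3, target 15 not found

Binary search determines that 15 is not in the array after 4 comparisons. The search space was exhausted without finding the target.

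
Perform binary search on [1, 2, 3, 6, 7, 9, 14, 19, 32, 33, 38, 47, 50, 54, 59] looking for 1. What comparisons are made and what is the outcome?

Binary search for 1 in [1, 2, 3, 6, 7, 9, 14, 19, 32, 33, 38, 47, 50, 54, 59]:

lo=0, hi=14, mid=7, arr[mid]=19 -> 19 > 1, search left half
lo=0, hi=6, mid=3, arr[mid]=6 -> 6 > 1, search left half
lo=0, hi=2, mid=1, arr[mid]=2 -> 2 > 1, search left half
lo=0, hi=0, mid=0, arr[mid]=1 -> Found target at index 0!

Binary search finds 1 at index 0 after 4 comparisons. The search repeatedly halves the search space by comparing with the middle element.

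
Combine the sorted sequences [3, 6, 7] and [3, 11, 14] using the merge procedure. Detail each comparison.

Merging process:

Compare 3 vs 3: take 3 from left. Merged: [3]
Compare 6 vs 3: take 3 from right. Merged: [3, 3]
Compare 6 vs 11: take 6 from left. Merged: [3, 3, 6]
Compare 7 vs 11: take 7 from left. Merged: [3, 3, 6, 7]
Append remaining from right: [11, 14]. Merged: [3, 3, 6, 7, 11, 14]

Final merged array: [3, 3, 6, 7, 11, 14]
Total comparisons: 4

The merged array is [3, 3, 6, 7, 11, 14], requiring 4 comparisons. The merge step runs in O(n) time where n is the total number of elements.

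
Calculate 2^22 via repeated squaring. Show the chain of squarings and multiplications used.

Computing 2^22 by squaring (build up from 2^1; each line after the first costs one multiplication):

2^1 = 2
2^2 = (2^1)^2 = 2^2 = 4
2^4 = (2^2)^2 = 4^2 = 16
2^5 = 2 * 2^4 = 2 * 16 = 32
2^10 = (2^5)^2 = 32^2 = 1024
2^11 = 2 * 2^10 = 2 * 1024 = 2048
2^22 = (2^11)^2 = 2048^2 = 4194304

Result: 4194304
Multiplications needed: 6 (6 lines after 2^1)

2^22 = 4194304. Using exponentiation by squaring, this requires 6 multiplications. The key idea: if the exponent is even, square the half-power; if odd, multiply by the base once.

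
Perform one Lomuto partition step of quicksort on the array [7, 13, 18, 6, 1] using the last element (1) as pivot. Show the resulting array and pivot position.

Lomuto partition with pivot = 1:

Initial array: [7, 13, 18, 6, 1]

arr[0]=7 > 1: no swap
arr[1]=13 > 1: no swap
arr[2]=18 > 1: no swap
arr[3]=6 > 1: no swap

Place pivot at position 0: [1, 13, 18, 6, 7]
Pivot position: 0

After partitioning with pivot 1, the array becomes [1, 13, 18, 6, 7]. The pivot is placed at index 0. All elements to the left of the pivot are <= 1, and all elements to the right are > 1.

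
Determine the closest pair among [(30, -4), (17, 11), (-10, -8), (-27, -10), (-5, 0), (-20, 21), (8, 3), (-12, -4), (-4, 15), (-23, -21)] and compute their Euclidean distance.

Computing all pairwise distances among 10 points:

d((30, -4), (17, 11)) = 19.8494
d((30, -4), (-10, -8)) = 40.1995
d((30, -4), (-27, -10)) = 57.3149
d((30, -4), (-5, 0)) = 35.2278
d((30, -4), (-20, 21)) = 55.9017
d((30, -4), (8, 3)) = 23.0868
d((30, -4), (-12, -4)) = 42.0
d((30, -4), (-4, 15)) = 38.9487
d((30, -4), (-23, -21)) = 55.6597
d((17, 11), (-10, -8)) = 33.0151
d((17, 11), (-27, -10)) = 48.7545
d((17, 11), (-5, 0)) = 24.5967
d((17, 11), (-20, 21)) = 38.3275
d((17, 11), (8, 3)) = 12.0416
d((17, 11), (-12, -4)) = 32.6497
d((17, 11), (-4, 15)) = 21.3776
d((17, 11), (-23, -21)) = 51.225
d((-10, -8), (-27, -10)) = 17.1172
d((-10, -8), (-5, 0)) = 9.434
d((-10, -8), (-20, 21)) = 30.6757
d((-10, -8), (8, 3)) = 21.095
d((-10, -8), (-12, -4)) = 4.4721 <-- minimum
d((-10, -8), (-4, 15)) = 23.7697
d((-10, -8), (-23, -21)) = 18.3848
d((-27, -10), (-5, 0)) = 24.1661
d((-27, -10), (-20, 21)) = 31.7805
d((-27, -10), (8, 3)) = 37.3363
d((-27, -10), (-12, -4)) = 16.1555
d((-27, -10), (-4, 15)) = 33.9706
d((-27, -10), (-23, -21)) = 11.7047
d((-5, 0), (-20, 21)) = 25.807
d((-5, 0), (8, 3)) = 13.3417
d((-5, 0), (-12, -4)) = 8.0623
d((-5, 0), (-4, 15)) = 15.0333
d((-5, 0), (-23, -21)) = 27.6586
d((-20, 21), (8, 3)) = 33.2866
d((-20, 21), (-12, -4)) = 26.2488
d((-20, 21), (-4, 15)) = 17.088
d((-20, 21), (-23, -21)) = 42.107
d((8, 3), (-12, -4)) = 21.1896
d((8, 3), (-4, 15)) = 16.9706
d((8, 3), (-23, -21)) = 39.2046
d((-12, -4), (-4, 15)) = 20.6155
d((-12, -4), (-23, -21)) = 20.2485
d((-4, 15), (-23, -21)) = 40.7063

Closest pair: (-10, -8) and (-12, -4) with distance 4.4721

The closest pair is (-10, -8) and (-12, -4) with Euclidean distance 4.4721. For 10 points, brute-force pairwise comparison is shown above. For large n, the divide-and-conquer algorithm (sort by x, recurse on halves, check the dividing strip) achieves O(n log n).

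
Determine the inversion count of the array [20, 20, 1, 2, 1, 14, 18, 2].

Finding inversions in [20, 20, 1, 2, 1, 14, 18, 2]:

(0, 2): arr[0]=20 > arr[2]=1
(0, 3): arr[0]=20 > arr[3]=2
(0, 4): arr[0]=20 > arr[4]=1
(0, 5): arr[0]=20 > arr[5]=14
(0, 6): arr[0]=20 > arr[6]=18
(0, 7): arr[0]=20 > arr[7]=2
(1, 2): arr[1]=20 > arr[2]=1
(1, 3): arr[1]=20 > arr[3]=2
(1, 4): arr[1]=20 > arr[4]=1
(1, 5): arr[1]=20 > arr[5]=14
(1, 6): arr[1]=20 > arr[6]=18
(1, 7): arr[1]=20 > arr[7]=2
(3, 4): arr[3]=2 > arr[4]=1
(5, 7): arr[5]=14 > arr[7]=2
(6, 7): arr[6]=18 > arr[7]=2

Total inversions: 15

The array has 15 inversion(s): (0,2), (0,3), (0,4), (0,5), (0,6), (0,7), (1,2), (1,3), (1,4), (1,5), (1,6), (1,7), (3,4), (5,7), (6,7). Each pair (i,j) satisfies i < j and arr[i] > arr[j].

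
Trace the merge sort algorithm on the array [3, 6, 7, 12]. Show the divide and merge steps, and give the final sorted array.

Merge sort trace:

Split: [3, 6, 7, 12] -> [3, 6] and [7, 12]
  Split: [3, 6] -> [3] and [6]
  Merge: [3] + [6] -> [3, 6]
  Split: [7, 12] -> [7] and [12]
  Merge: [7] + [12] -> [7, 12]
Merge: [3, 6] + [7, 12] -> [3, 6, 7, 12]

Final sorted array: [3, 6, 7, 12]

The merge sort proceeds by recursively splitting the array and merging sorted halves.
After all merges, the sorted array is [3, 6, 7, 12].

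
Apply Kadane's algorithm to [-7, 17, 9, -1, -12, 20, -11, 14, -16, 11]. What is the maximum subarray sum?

Using Kadane's algorithm on [-7, 17, 9, -1, -12, 20, -11, 14, -16, 11]:

Scanning through the array:
Position 1 (value 17): max_ending_here = 17, max_so_far = 17
Position 2 (value 9): max_ending_here = 26, max_so_far = 26
Position 3 (value -1): max_ending_here = 25, max_so_far = 26
Position 4 (value -12): max_ending_here = 13, max_so_far = 26
Position 5 (value 20): max_ending_here = 33, max_so_far = 33
Position 6 (value -11): max_ending_here = 22, max_so_far = 33
Position 7 (value 14): max_ending_here = 36, max_so_far = 36
Position 8 (value -16): max_ending_here = 20, max_so_far = 36
Position 9 (value 11): max_ending_here = 31, max_so_far = 36

Maximum subarray: [17, 9, -1, -12, 20, -11, 14]
Maximum sum: 36

The maximum subarray is [17, 9, -1, -12, 20, -11, 14] with sum 36. This subarray runs from index 1 to index 7.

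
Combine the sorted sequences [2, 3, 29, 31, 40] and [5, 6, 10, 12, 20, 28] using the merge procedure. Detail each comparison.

Merging process:

Compare 2 vs 5: take 2 from left. Merged: [2]
Compare 3 vs 5: take 3 from left. Merged: [2, 3]
Compare 29 vs 5: take 5 from right. Merged: [2, 3, 5]
Compare 29 vs 6: take 6 from right. Merged: [2, 3, 5, 6]
Compare 29 vs 10: take 10 from right. Merged: [2, 3, 5, 6, 10]
Compare 29 vs 12: take 12 from right. Merged: [2, 3, 5, 6, 10, 12]
Compare 29 vs 20: take 20 from right. Merged: [2, 3, 5, 6, 10, 12, 20]
Compare 29 vs 28: take 28 from right. Merged: [2, 3, 5, 6, 10, 12, 20, 28]
Append remaining from left: [29, 31, 40]. Merged: [2, 3, 5, 6, 10, 12, 20, 28, 29, 31, 40]

Final merged array: [2, 3, 5, 6, 10, 12, 20, 28, 29, 31, 40]
Total comparisons: 8

The merged array is [2, 3, 5, 6, 10, 12, 20, 28, 29, 31, 40], requiring 8 comparisons. The merge step runs in O(n) time where n is the total number of elements.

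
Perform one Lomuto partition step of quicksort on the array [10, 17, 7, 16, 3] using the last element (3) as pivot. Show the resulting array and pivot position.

Lomuto partition with pivot = 3:

Initial array: [10, 17, 7, 16, 3]

arr[0]=10 > 3: no swap
arr[1]=17 > 3: no swap
arr[2]=7 > 3: no swap
arr[3]=16 > 3: no swap

Place pivot at position 0: [3, 17, 7, 16, 10]
Pivot position: 0

After partitioning with pivot 3, the array becomes [3, 17, 7, 16, 10]. The pivot is placed at index 0. All elements to the left of the pivot are <= 3, and all elements to the right are > 3.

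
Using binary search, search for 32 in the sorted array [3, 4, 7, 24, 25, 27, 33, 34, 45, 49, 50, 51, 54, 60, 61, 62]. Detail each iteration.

Binary search for 32 in [3, 4, 7, 24, 25, 27, 33, 34, 45, 49, 50, 51, 54, 60, 61, 62]:

lo=0, hi=15, mid=7, arr[mid]=34 -> 34 > 32, search left half
lo=0, hi=6, mid=3, arr[mid]=24 -> 24 < 32, search right half
lo=4, hi=6, mid=5, arr[mid]=27 -> 27 < 32, search right half
lo=6, hi=6, mid=6, arr[mid]=33 -> 33 > 32, search left half
lo=6 > hi=5, target 32 not found

Binary search determines that 32 is not in the array after 4 comparisons. The search space was exhausted without finding the target.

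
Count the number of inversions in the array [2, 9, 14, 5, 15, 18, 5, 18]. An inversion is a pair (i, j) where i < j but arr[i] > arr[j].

Finding inversions in [2, 9, 14, 5, 15, 18, 5, 18]:

(1, 3): arr[1]=9 > arr[3]=5
(1, 6): arr[1]=9 > arr[6]=5
(2, 3): arr[2]=14 > arr[3]=5
(2, 6): arr[2]=14 > arr[6]=5
(4, 6): arr[4]=15 > arr[6]=5
(5, 6): arr[5]=18 > arr[6]=5

Total inversions: 6

The array has 6 inversion(s): (1,3), (1,6), (2,3), (2,6), (4,6), (5,6). Each pair (i,j) satisfies i < j and arr[i] > arr[j].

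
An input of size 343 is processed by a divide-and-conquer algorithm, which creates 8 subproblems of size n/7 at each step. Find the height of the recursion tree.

For divide and conquer with division factor 7:

Problem sizes at each level:
Level 0: 343
Level 1: 49
Level 2: 7
Level 3: 1

The root is level 0 and the size-1 base case is level 3 (the tree spans levels 0 through 3, i.e. 4 levels counting the root), so the depth is the number of divisions: log_7(343) = 3

The recursion tree depth is log_7(343) = 3. At each level, the problem size is divided by 7, so it takes 3 divisions to reduce to a base case of size 1. The algorithm makes 8 recursive calls at each level.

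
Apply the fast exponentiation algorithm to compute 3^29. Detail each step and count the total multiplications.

Computing 3^29 by squaring (build up from 3^1; each line after the first costs one multiplication):

3^1 = 3
3^2 = (3^1)^2 = 3^2 = 9
3^3 = 3 * 3^2 = 3 * 9 = 27
3^6 = (3^3)^2 = 27^2 = 729
3^7 = 3 * 3^6 = 3 * 729 = 2187
3^14 = (3^7)^2 = 2187^2 = 4782969
3^28 = (3^14)^2 = 4782969^2 = 22876792454961
3^29 = 3 * 3^28 = 3 * 22876792454961 = 68630377364883

Result: 68630377364883
Multiplications needed: 7 (7 lines after 3^1)

3^29 = 68630377364883. Using exponentiation by squaring, this requires 7 multiplications. The key idea: if the exponent is even, square the half-power; if odd, multiply by the base once.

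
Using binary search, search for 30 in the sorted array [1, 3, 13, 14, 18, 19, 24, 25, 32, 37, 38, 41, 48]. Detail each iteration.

Binary search for 30 in [1, 3, 13, 14, 18, 19, 24, 25, 32, 37, 38, 41, 48]:

lo=0, hi=12, mid=6, arr[mid]=24 -> 24 < 30, search right half
lo=7, hi=12, mid=9, arr[mid]=37 -> 37 > 30, search left half
lo=7, hi=8, mid=7, arr[mid]=25 -> 25 < 30, search right half
lo=8, hi=8, mid=8, arr[mid]=32 -> 32 > 30, search left half
lo=8 > hi=7, target 30 not found

Binary search determines that 30 is not in the array after 4 comparisons. The search space was exhausted without finding the target.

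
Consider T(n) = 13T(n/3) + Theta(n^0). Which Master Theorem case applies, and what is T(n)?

Master Theorem for T(n) = 13T(n/3) + O(n^0):

a = 13, b = 3, c = 0
log_b(a) = log_3(13) = 2.3347

Case 1: c = 0 < log_3(13) = 2.3347
T(n) = O(n^(log_3 13))

For T(n) = 13T(n/3) + O(n^0): log_3(13) = 2.3347. This is Case 1 of the Master Theorem (c < log_b(a), work dominated by leaves), giving O(n^(log_3 13)).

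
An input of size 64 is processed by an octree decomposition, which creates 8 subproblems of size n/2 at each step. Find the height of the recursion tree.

For divide and conquer with division factor 2:

Problem sizes at each level:
Level 0: 64
Level 1: 32
Level 2: 16
Level 3: 8
Level 4: 4
Level 5: 2
Level 6: 1

The root is level 0 and the size-1 base case is level 6 (the tree spans levels 0 through 6, i.e. 7 levels counting the root), so the depth is the number of divisions: log_2(64) = 6

The recursion tree depth is log_2(64) = 6. At each level, the problem size is divided by 2, so it takes 6 divisions to reduce to a base case of size 1. The algorithm makes 8 recursive calls at each level.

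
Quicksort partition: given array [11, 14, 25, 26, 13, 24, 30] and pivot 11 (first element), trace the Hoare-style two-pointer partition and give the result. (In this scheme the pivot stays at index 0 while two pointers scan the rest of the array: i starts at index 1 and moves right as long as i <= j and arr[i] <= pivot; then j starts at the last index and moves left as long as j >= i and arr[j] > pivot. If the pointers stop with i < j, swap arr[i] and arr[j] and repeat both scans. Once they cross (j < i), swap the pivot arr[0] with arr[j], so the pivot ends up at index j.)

Hoare-style two-pointer partition with pivot = 11:

Initial array: [11, 14, 25, 26, 13, 24, 30]

Pointers start at i = 1, j = 6.
i ends at 1, j ends at 0: the pointers have crossed (j < i), so scanning stops.

j = 0, so swapping arr[0] with arr[j] leaves the pivot at position 0: [11, 14, 25, 26, 13, 24, 30]
Pivot position: 0

After partitioning with pivot 11, the array becomes [11, 14, 25, 26, 13, 24, 30]. The pivot is placed at index 0. All elements to the left of the pivot are <= 11, and all elements to the right are > 11.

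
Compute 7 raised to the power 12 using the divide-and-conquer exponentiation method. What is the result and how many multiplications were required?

Computing 7^12 by squaring (build up from 7^1; each line after the first costs one multiplication):

7^1 = 7
7^2 = (7^1)^2 = 7^2 = 49
7^3 = 7 * 7^2 = 7 * 49 = 343
7^6 = (7^3)^2 = 343^2 = 117649
7^12 = (7^6)^2 = 117649^2 = 13841287201

Result: 13841287201
Multiplications needed: 4 (4 lines after 7^1)

7^12 = 13841287201. Using exponentiation by squaring, this requires 4 multiplications. The key idea: if the exponent is even, square the half-power; if odd, multiply by the base once.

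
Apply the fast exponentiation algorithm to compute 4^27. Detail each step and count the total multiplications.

Computing 4^27 by squaring (build up from 4^1; each line after the first costs one multiplication):

4^1 = 4
4^2 = (4^1)^2 = 4^2 = 16
4^3 = 4 * 4^2 = 4 * 16 = 64
4^6 = (4^3)^2 = 64^2 = 4096
4^12 = (4^6)^2 = 4096^2 = 16777216
4^13 = 4 * 4^12 = 4 * 16777216 = 67108864
4^26 = (4^13)^2 = 67108864^2 = 4503599627370496
4^27 = 4 * 4^26 = 4 * 4503599627370496 = 18014398509481984

Result: 18014398509481984
Multiplications needed: 7 (7 lines after 4^1)

4^27 = 18014398509481984. Using exponentiation by squaring, this requires 7 multiplications. The key idea: if the exponent is even, square the half-power; if odd, multiply by the base once.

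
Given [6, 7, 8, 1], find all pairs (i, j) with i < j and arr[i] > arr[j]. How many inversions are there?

Finding inversions in [6, 7, 8, 1]:

(0, 3): arr[0]=6 > arr[3]=1
(1, 3): arr[1]=7 > arr[3]=1
(2, 3): arr[2]=8 > arr[3]=1

Total inversions: 3

The array has 3 inversion(s): (0,3), (1,3), (2,3). Each pair (i,j) satisfies i < j and arr[i] > arr[j].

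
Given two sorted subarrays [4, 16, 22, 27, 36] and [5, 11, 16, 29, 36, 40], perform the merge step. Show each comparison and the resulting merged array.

Merging process:

Compare 4 vs 5: take 4 from left. Merged: [4]
Compare 16 vs 5: take 5 from right. Merged: [4, 5]
Compare 16 vs 11: take 11 from right. Merged: [4, 5, 11]
Compare 16 vs 16: take 16 from left. Merged: [4, 5, 11, 16]
Compare 22 vs 16: take 16 from right. Merged: [4, 5, 11, 16, 16]
Compare 22 vs 29: take 22 from left. Merged: [4, 5, 11, 16, 16, 22]
Compare 27 vs 29: take 27 from left. Merged: [4, 5, 11, 16, 16, 22, 27]
Compare 36 vs 29: take 29 from right. Merged: [4, 5, 11, 16, 16, 22, 27, 29]
Compare 36 vs 36: take 36 from left. Merged: [4, 5, 11, 16, 16, 22, 27, 29, 36]
Append remaining from right: [36, 40]. Merged: [4, 5, 11, 16, 16, 22, 27, 29, 36, 36, 40]

Final merged array: [4, 5, 11, 16, 16, 22, 27, 29, 36, 36, 40]
Total comparisons: 9

The merged array is [4, 5, 11, 16, 16, 22, 27, 29, 36, 36, 40], requiring 9 comparisons. The merge step runs in O(n) time where n is the total number of elements.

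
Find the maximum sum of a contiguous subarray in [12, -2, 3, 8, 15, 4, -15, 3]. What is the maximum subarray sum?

Using Kadane's algorithm on [12, -2, 3, 8, 15, 4, -15, 3]:

Scanning through the array:
Position 1 (value -2): max_ending_here = 10, max_so_far = 12
Position 2 (value 3): max_ending_here = 13, max_so_far = 13
Position 3 (value 8): max_ending_here = 21, max_so_far = 21
Position 4 (value 15): max_ending_here = 36, max_so_far = 36
Position 5 (value 4): max_ending_here = 40, max_so_far = 40
Position 6 (value -15): max_ending_here = 25, max_so_far = 40
Position 7 (value 3): max_ending_here = 28, max_so_far = 40

Maximum subarray: [12, -2, 3, 8, 15, 4]
Maximum sum: 40

The maximum subarray is [12, -2, 3, 8, 15, 4] with sum 40. This subarray runs from index 0 to index 5.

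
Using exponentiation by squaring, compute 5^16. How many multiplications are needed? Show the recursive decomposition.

Computing 5^16 by squaring (build up from 5^1; each line after the first costs one multiplication):

5^1 = 5
5^2 = (5^1)^2 = 5^2 = 25
5^4 = (5^2)^2 = 25^2 = 625
5^8 = (5^4)^2 = 625^2 = 390625
5^16 = (5^8)^2 = 390625^2 = 152587890625

Result: 152587890625
Multiplications needed: 4 (4 lines after 5^1)

5^16 = 152587890625. Using exponentiation by squaring, this requires 4 multiplications. The key idea: if the exponent is even, square the half-power; if odd, multiply by the base once.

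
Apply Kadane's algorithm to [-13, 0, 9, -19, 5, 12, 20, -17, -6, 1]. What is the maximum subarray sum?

Using Kadane's algorithm on [-13, 0, 9, -19, 5, 12, 20, -17, -6, 1]:

Scanning through the array:
Position 1 (value 0): max_ending_here = 0, max_so_far = 0
Position 2 (value 9): max_ending_here = 9, max_so_far = 9
Position 3 (value -19): max_ending_here = -10, max_so_far = 9
Position 4 (value 5): max_ending_here = 5, max_so_far = 9
Position 5 (value 12): max_ending_here = 17, max_so_far = 17
Position 6 (value 20): max_ending_here = 37, max_so_far = 37
Position 7 (value -17): max_ending_here = 20, max_so_far = 37
Position 8 (value -6): max_ending_here = 14, max_so_far = 37
Position 9 (value 1): max_ending_here = 15, max_so_far = 37

Maximum subarray: [5, 12, 20]
Maximum sum: 37

The maximum subarray is [5, 12, 20] with sum 37. This subarray runs from index 4 to index 6.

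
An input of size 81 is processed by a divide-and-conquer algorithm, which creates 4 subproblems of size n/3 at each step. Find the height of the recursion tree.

For divide and conquer with division factor 3:

Problem sizes at each level:
Level 0: 81
Level 1: 27
Level 2: 9
Level 3: 3
Level 4: 1

The root is level 0 and the size-1 base case is level 4 (the tree spans levels 0 through 4, i.e. 5 levels counting the root), so the depth is the number of divisions: log_3(81) = 4

The recursion tree depth is log_3(81) = 4. At each level, the problem size is divided by 3, so it takes 4 divisions to reduce to a base case of size 1. The algorithm makes 4 recursive calls at each level.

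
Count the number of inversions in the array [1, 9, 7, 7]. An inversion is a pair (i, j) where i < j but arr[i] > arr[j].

Finding inversions in [1, 9, 7, 7]:

(1, 2): arr[1]=9 > arr[2]=7
(1, 3): arr[1]=9 > arr[3]=7

Total inversions: 2

The array has 2 inversion(s): (1,2), (1,3). Each pair (i,j) satisfies i < j and arr[i] > arr[j].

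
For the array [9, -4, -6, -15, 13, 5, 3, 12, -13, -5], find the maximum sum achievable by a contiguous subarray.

Using Kadane's algorithm on [9, -4, -6, -15, 13, 5, 3, 12, -13, -5]:

Scanning through the array:
Position 1 (value -4): max_ending_here = 5, max_so_far = 9
Position 2 (value -6): max_ending_here = -1, max_so_far = 9
Position 3 (value -15): max_ending_here = -15, max_so_far = 9
Position 4 (value 13): max_ending_here = 13, max_so_far = 13
Position 5 (value 5): max_ending_here = 18, max_so_far = 18
Position 6 (value 3): max_ending_here = 21, max_so_far = 21
Position 7 (value 12): max_ending_here = 33, max_so_far = 33
Position 8 (value -13): max_ending_here = 20, max_so_far = 33
Position 9 (value -5): max_ending_here = 15, max_so_far = 33

Maximum subarray: [13, 5, 3, 12]
Maximum sum: 33

The maximum subarray is [13, 5, 3, 12] with sum 33. This subarray runs from index 4 to index 7.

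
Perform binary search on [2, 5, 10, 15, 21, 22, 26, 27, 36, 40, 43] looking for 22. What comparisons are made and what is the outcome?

Binary search for 22 in [2, 5, 10, 15, 21, 22, 26, 27, 36, 40, 43]:

lo=0, hi=10, mid=5, arr[mid]=22 -> Found target at index 5!

Binary search finds 22 at index 5 after 1 comparisons. The search repeatedly halves the search space by comparing with the middle element.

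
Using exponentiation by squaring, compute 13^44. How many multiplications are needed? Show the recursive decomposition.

Computing 13^44 by squaring (build up from 13^1; each line after the first costs one multiplication):

13^1 = 13
13^2 = (13^1)^2 = 13^2 = 169
13^4 = (13^2)^2 = 169^2 = 28561
13^5 = 13 * 13^4 = 13 * 28561 = 371293
13^10 = (13^5)^2 = 371293^2 = 137858491849
13^11 = 13 * 13^10 = 13 * 137858491849 = 1792160394037
13^22 = (13^11)^2 = 1792160394037^2 = 3211838877954855105157369
13^44 = (13^22)^2 = 3211838877954855105157369^2 = 10315908977942302627204470186314316211062255002161

Result: 10315908977942302627204470186314316211062255002161
Multiplications needed: 7 (7 lines after 13^1)

13^44 = 10315908977942302627204470186314316211062255002161. Using exponentiation by squaring, this requires 7 multiplications. The key idea: if the exponent is even, square the half-power; if odd, multiply by the base once.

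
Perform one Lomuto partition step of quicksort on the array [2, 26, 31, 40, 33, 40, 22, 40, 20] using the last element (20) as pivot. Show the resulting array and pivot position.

Lomuto partition with pivot = 20:

Initial array: [2, 26, 31, 40, 33, 40, 22, 40, 20]

arr[0]=2 <= 20: swap with position 0, array becomes [2, 26, 31, 40, 33, 40, 22, 40, 20]
arr[1]=26 > 20: no swap
arr[2]=31 > 20: no swap
arr[3]=40 > 20: no swap
arr[4]=33 > 20: no swap
arr[5]=40 > 20: no swap
arr[6]=22 > 20: no swap
arr[7]=40 > 20: no swap

Place pivot at position 1: [2, 20, 31, 40, 33, 40, 22, 40, 26]
Pivot position: 1

After partitioning with pivot 20, the array becomes [2, 20, 31, 40, 33, 40, 22, 40, 26]. The pivot is placed at index 1. All elements to the left of the pivot are <= 20, and all elements to the right are > 20.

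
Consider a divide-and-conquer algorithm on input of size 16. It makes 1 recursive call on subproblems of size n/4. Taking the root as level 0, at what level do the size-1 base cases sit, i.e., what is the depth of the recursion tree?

For divide and conquer with division factor 4:

Problem sizes at each level:
Level 0: 16
Level 1: 4
Level 2: 1

The root is level 0 and the size-1 base case is level 2 (the tree spans levels 0 through 2, i.e. 3 levels counting the root), so the depth is the number of divisions: log_4(16) = 2

The recursion tree depth is log_4(16) = 2. At each level, the problem size is divided by 4, so it takes 2 divisions to reduce to a base case of size 1. The algorithm makes 1 recursive call at each level.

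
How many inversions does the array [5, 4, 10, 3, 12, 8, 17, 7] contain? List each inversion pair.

Finding inversions in [5, 4, 10, 3, 12, 8, 17, 7]:

(0, 1): arr[0]=5 > arr[1]=4
(0, 3): arr[0]=5 > arr[3]=3
(1, 3): arr[1]=4 > arr[3]=3
(2, 3): arr[2]=10 > arr[3]=3
(2, 5): arr[2]=10 > arr[5]=8
(2, 7): arr[2]=10 > arr[7]=7
(4, 5): arr[4]=12 > arr[5]=8
(4, 7): arr[4]=12 > arr[7]=7
(5, 7): arr[5]=8 > arr[7]=7
(6, 7): arr[6]=17 > arr[7]=7

Total inversions: 10

The array has 10 inversion(s): (0,1), (0,3), (1,3), (2,3), (2,5), (2,7), (4,5), (4,7), (5,7), (6,7). Each pair (i,j) satisfies i < j and arr[i] > arr[j].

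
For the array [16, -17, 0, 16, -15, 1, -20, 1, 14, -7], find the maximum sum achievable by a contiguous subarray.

Using Kadane's algorithm on [16, -17, 0, 16, -15, 1, -20, 1, 14, -7]:

Scanning through the array:
Position 1 (value -17): max_ending_here = -1, max_so_far = 16
Position 2 (value 0): max_ending_here = 0, max_so_far = 16
Position 3 (value 16): max_ending_here = 16, max_so_far = 16
Position 4 (value -15): max_ending_here = 1, max_so_far = 16
Position 5 (value 1): max_ending_here = 2, max_so_far = 16
Position 6 (value -20): max_ending_here = -18, max_so_far = 16
Position 7 (value 1): max_ending_here = 1, max_so_far = 16
Position 8 (value 14): max_ending_here = 15, max_so_far = 16
Position 9 (value -7): max_ending_here = 8, max_so_far = 16

Maximum subarray: [16]
Maximum sum: 16

The maximum subarray is [16] with sum 16. This subarray runs from index 0 to index 0.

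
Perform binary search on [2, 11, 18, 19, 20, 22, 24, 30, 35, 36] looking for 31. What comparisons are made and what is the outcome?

Binary search for 31 in [2, 11, 18, 19, 20, 22, 24, 30, 35, 36]:

lo=0, hi=9, mid=4, arr[mid]=20 -> 20 < 31, search right half
lo=5, hi=9, mid=7, arr[mid]=30 -> 30 < 31, search right half
lo=8, hi=9, mid=8, arr[mid]=35 -> 35 > 31, search left half
lo=8 > hi=7, target 31 not found

Binary search determines that 31 is not in the array after 3 comparisons. The search space was exhausted without finding the target.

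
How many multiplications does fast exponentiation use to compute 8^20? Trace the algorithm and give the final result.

Computing 8^20 by squaring (build up from 8^1; each line after the first costs one multiplication):

8^1 = 8
8^2 = (8^1)^2 = 8^2 = 64
8^4 = (8^2)^2 = 64^2 = 4096
8^5 = 8 * 8^4 = 8 * 4096 = 32768
8^10 = (8^5)^2 = 32768^2 = 1073741824
8^20 = (8^10)^2 = 1073741824^2 = 1152921504606846976

Result: 1152921504606846976
Multiplications needed: 5 (5 lines after 8^1)

8^20 = 1152921504606846976. Using exponentiation by squaring, this requires 5 multiplications. The key idea: if the exponent is even, square the half-power; if odd, multiply by the base once.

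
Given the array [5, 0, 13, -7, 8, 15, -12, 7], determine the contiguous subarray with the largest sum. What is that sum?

Using Kadane's algorithm on [5, 0, 13, -7, 8, 15, -12, 7]:

Scanning through the array:
Position 1 (value 0): max_ending_here = 5, max_so_far = 5
Position 2 (value 13): max_ending_here = 18, max_so_far = 18
Position 3 (value -7): max_ending_here = 11, max_so_far = 18
Position 4 (value 8): max_ending_here = 19, max_so_far = 19
Position 5 (value 15): max_ending_here = 34, max_so_far = 34
Position 6 (value -12): max_ending_here = 22, max_so_far = 34
Position 7 (value 7): max_ending_here = 29, max_so_far = 34

Maximum subarray: [5, 0, 13, -7, 8, 15]
Maximum sum: 34

The maximum subarray is [5, 0, 13, -7, 8, 15] with sum 34. This subarray runs from index 0 to index 5.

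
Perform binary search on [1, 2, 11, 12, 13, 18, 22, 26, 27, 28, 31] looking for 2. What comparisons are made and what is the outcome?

Binary search for 2 in [1, 2, 11, 12, 13, 18, 22, 26, 27, 28, 31]:

lo=0, hi=10, mid=5, arr[mid]=18 -> 18 > 2, search left half
lo=0, hi=4, mid=2, arr[mid]=11 -> 11 > 2, search left half
lo=0, hi=1, mid=0, arr[mid]=1 -> 1 < 2, search right half
lo=1, hi=1, mid=1, arr[mid]=2 -> Found target at index 1!

Binary search finds 2 at index 1 after 4 comparisons. The search repeatedly halves the search space by comparing with the middle element.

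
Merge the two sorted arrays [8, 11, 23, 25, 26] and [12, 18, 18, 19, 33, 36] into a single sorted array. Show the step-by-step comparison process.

Merging process:

Compare 8 vs 12: take 8 from left. Merged: [8]
Compare 11 vs 12: take 11 from left. Merged: [8, 11]
Compare 23 vs 12: take 12 from right. Merged: [8, 11, 12]
Compare 23 vs 18: take 18 from right. Merged: [8, 11, 12, 18]
Compare 23 vs 18: take 18 from right. Merged: [8, 11, 12, 18, 18]
Compare 23 vs 19: take 19 from right. Merged: [8, 11, 12, 18, 18, 19]
Compare 23 vs 33: take 23 from left. Merged: [8, 11, 12, 18, 18, 19, 23]
Compare 25 vs 33: take 25 from left. Merged: [8, 11, 12, 18, 18, 19, 23, 25]
Compare 26 vs 33: take 26 from left. Merged: [8, 11, 12, 18, 18, 19, 23, 25, 26]
Append remaining from right: [33, 36]. Merged: [8, 11, 12, 18, 18, 19, 23, 25, 26, 33, 36]

Final merged array: [8, 11, 12, 18, 18, 19, 23, 25, 26, 33, 36]
Total comparisons: 9

The merged array is [8, 11, 12, 18, 18, 19, 23, 25, 26, 33, 36], requiring 9 comparisons. The merge step runs in O(n) time where n is the total number of elements.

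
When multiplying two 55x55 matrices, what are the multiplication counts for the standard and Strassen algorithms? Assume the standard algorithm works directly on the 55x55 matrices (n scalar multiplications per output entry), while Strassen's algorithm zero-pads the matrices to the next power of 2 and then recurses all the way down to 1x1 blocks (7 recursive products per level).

Matrix multiplication for 55x55 matrices:

Strassen's algorithm requires power-of-2 dimensions. Pad 55x55 to 64x64 (next power of 2).

Standard algorithm: 55^3 = 166375 multiplications
Strassen's algorithm: 7^(log2(64)) = 7^6 = 117649 multiplications
Savings: 166375 - 117649 = 48726 multiplications

Standard: 166375 multiplications (55^3). Strassen: 117649 multiplications (7^6, after padding to 64x64). Strassen reduces 8 recursive multiplications to 7 at each level.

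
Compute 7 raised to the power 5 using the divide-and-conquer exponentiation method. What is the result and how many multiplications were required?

Computing 7^5 by squaring (build up from 7^1; each line after the first costs one multiplication):

7^1 = 7
7^2 = (7^1)^2 = 7^2 = 49
7^4 = (7^2)^2 = 49^2 = 2401
7^5 = 7 * 7^4 = 7 * 2401 = 16807

Result: 16807
Multiplications needed: 3 (3 lines after 7^1)

7^5 = 16807. Using exponentiation by squaring, this requires 3 multiplications. The key idea: if the exponent is even, square the half-power; if odd, multiply by the base once.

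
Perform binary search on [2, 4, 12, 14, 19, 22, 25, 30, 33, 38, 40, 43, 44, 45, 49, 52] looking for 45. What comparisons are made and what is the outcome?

Binary search for 45 in [2, 4, 12, 14, 19, 22, 25, 30, 33, 38, 40, 43, 44, 45, 49, 52]:

lo=0, hi=15, mid=7, arr[mid]=30 -> 30 < 45, search right half
lo=8, hi=15, mid=11, arr[mid]=43 -> 43 < 45, search right half
lo=12, hi=15, mid=13, arr[mid]=45 -> Found target at index 13!

Binary search finds 45 at index 13 after 3 comparisons. The search repeatedly halves the search space by comparing with the middle element.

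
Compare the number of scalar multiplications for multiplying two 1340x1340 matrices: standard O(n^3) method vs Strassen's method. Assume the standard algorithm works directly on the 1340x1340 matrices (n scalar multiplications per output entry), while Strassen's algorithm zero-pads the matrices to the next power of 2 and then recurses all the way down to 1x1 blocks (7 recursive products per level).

Matrix multiplication for 1340x1340 matrices:

Strassen's algorithm requires power-of-2 dimensions. Pad 1340x1340 to 2048x2048 (next power of 2).

Standard algorithm: 1340^3 = 2406104000 multiplications
Strassen's algorithm: 7^(log2(2048)) = 7^11 = 1977326743 multiplications
Savings: 2406104000 - 1977326743 = 428777257 multiplications

Standard: 2406104000 multiplications (1340^3). Strassen: 1977326743 multiplications (7^11, after padding to 2048x2048). Strassen reduces 8 recursive multiplications to 7 at each level.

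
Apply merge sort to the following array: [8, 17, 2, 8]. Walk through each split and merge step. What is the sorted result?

Merge sort trace:

Split: [8, 17, 2, 8] -> [8, 17] and [2, 8]
  Split: [8, 17] -> [8] and [17]
  Merge: [8] + [17] -> [8, 17]
  Split: [2, 8] -> [2] and [8]
  Merge: [2] + [8] -> [2, 8]
Merge: [8, 17] + [2, 8] -> [2, 8, 8, 17]

Final sorted array: [2, 8, 8, 17]

The merge sort proceeds by recursively splitting the array and merging sorted halves.
After all merges, the sorted array is [2, 8, 8, 17].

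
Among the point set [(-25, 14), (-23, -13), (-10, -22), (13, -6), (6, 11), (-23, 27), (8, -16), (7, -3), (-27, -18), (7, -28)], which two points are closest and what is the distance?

Computing all pairwise distances among 10 points:

d((-25, 14), (-23, -13)) = 27.074
d((-25, 14), (-10, -22)) = 39.0
d((-25, 14), (13, -6)) = 42.9418
d((-25, 14), (6, 11)) = 31.1448
d((-25, 14), (-23, 27)) = 13.1529
d((-25, 14), (8, -16)) = 44.5982
d((-25, 14), (7, -3)) = 36.2353
d((-25, 14), (-27, -18)) = 32.0624
d((-25, 14), (7, -28)) = 52.8015
d((-23, -13), (-10, -22)) = 15.8114
d((-23, -13), (13, -6)) = 36.6742
d((-23, -13), (6, 11)) = 37.6431
d((-23, -13), (-23, 27)) = 40.0
d((-23, -13), (8, -16)) = 31.1448
d((-23, -13), (7, -3)) = 31.6228
d((-23, -13), (-27, -18)) = 6.4031 <-- minimum
d((-23, -13), (7, -28)) = 33.541
d((-10, -22), (13, -6)) = 28.0179
d((-10, -22), (6, 11)) = 36.6742
d((-10, -22), (-23, 27)) = 50.6952
d((-10, -22), (8, -16)) = 18.9737
d((-10, -22), (7, -3)) = 25.4951
d((-10, -22), (-27, -18)) = 17.4642
d((-10, -22), (7, -28)) = 18.0278
d((13, -6), (6, 11)) = 18.3848
d((13, -6), (-23, 27)) = 48.8365
d((13, -6), (8, -16)) = 11.1803
d((13, -6), (7, -3)) = 6.7082
d((13, -6), (-27, -18)) = 41.7612
d((13, -6), (7, -28)) = 22.8035
d((6, 11), (-23, 27)) = 33.121
d((6, 11), (8, -16)) = 27.074
d((6, 11), (7, -3)) = 14.0357
d((6, 11), (-27, -18)) = 43.9318
d((6, 11), (7, -28)) = 39.0128
d((-23, 27), (8, -16)) = 53.0094
d((-23, 27), (7, -3)) = 42.4264
d((-23, 27), (-27, -18)) = 45.1774
d((-23, 27), (7, -28)) = 62.6498
d((8, -16), (7, -3)) = 13.0384
d((8, -16), (-27, -18)) = 35.0571
d((8, -16), (7, -28)) = 12.0416
d((7, -3), (-27, -18)) = 37.1618
d((7, -3), (7, -28)) = 25.0
d((-27, -18), (7, -28)) = 35.4401

Closest pair: (-23, -13) and (-27, -18) with distance 6.4031

The closest pair is (-23, -13) and (-27, -18) with Euclidean distance 6.4031. For 10 points, brute-force pairwise comparison is shown above. For large n, the divide-and-conquer algorithm (sort by x, recurse on halves, check the dividing strip) achieves O(n log n).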